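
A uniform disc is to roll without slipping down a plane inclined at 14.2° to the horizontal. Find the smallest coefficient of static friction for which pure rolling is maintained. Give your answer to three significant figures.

For this body I = (1/2)MR², i.e. k = I/(MR²) = 0.5.
Translational: Mg sinθ − f = Ma. Rotational about the CM: fR = Iα = kMRa, so f = kMa.
These give a = g sinθ/(1+k) and the required friction f = kMg sinθ/(1+k).
With N = Mg cosθ, the no-slip condition f ≤ μN gives μ_min = f/N = k tanθ/(1+k).
μ_min = 0.5 × tan14.2° / 1.5 ≈ 0.0843.

μ_min ≈ 0.0843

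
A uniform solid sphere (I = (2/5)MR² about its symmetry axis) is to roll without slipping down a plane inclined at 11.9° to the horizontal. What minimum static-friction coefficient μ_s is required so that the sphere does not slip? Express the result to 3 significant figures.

Here I = (2/5)MR², so the shape factor k = I/(MR²) = 0.4.
Translational: Mg sinθ − f = Ma. Rotational about the CM: fR = Iα = kMRa, so f = kMa.
These give a = g sinθ/(1+k) and the required friction f = kMg sinθ/(1+k).
The normal force is N = Mg cosθ, so μ_min = f/N = k tanθ/(1+k).
μ_min = 0.4 × tan11.9° / 1.4 ≈ 0.0602.

μ_min ≈ 0.0602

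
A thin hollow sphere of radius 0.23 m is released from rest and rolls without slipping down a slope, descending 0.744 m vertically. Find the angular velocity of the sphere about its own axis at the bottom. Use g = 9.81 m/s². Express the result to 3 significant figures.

ω ≈ 12.9 rad/s

Here I = (2/3)MR², so the shape factor k = I/(MR²) = 2/3.
Since it rolls without slipping, ω = v/R and KE = ½Mv² + ½Iω² = ½(1+k)Mv² = (5/6)Mv².
Energy conservation Mgh = ½(1+k)Mv² gives v = √(2gh/(1+k)) = √(2 × 9.81 × 0.744 / 1.667) = 2.959 m/s.
The angular speed follows from ω = v/R = 2.959/0.23 ≈ 12.9 rad/s.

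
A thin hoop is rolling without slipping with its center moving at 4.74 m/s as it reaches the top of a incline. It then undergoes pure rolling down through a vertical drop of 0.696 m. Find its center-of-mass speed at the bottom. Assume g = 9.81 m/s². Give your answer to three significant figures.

v ≈ 5.41 m/s

With I = MR², the ratio k = I/(MR²) is 1.
Rolling without slipping gives ω = v/R, so the total kinetic energy is ½Mv² + ½Iω² = ½(1+k)Mv² = Mv².
Conserving energy between top and bottom: Mv² = Mv₀² + Mgh, hence v² = v₀² + 2gh/(1+k).
v = √(4.74² + 2×9.81×0.696/2) = √29.3 ≈ 5.41 m/s.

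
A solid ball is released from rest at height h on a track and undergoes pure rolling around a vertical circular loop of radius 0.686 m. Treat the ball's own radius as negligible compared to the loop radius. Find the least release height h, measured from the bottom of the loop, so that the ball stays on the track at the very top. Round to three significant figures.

Here I = (2/5)MR², so the shape factor k = I/(MR²) = 0.4.
At the top of the loop, the minimum-contact condition is Mg = Mv_top²/r, so v_top² = gr.
With ω = v/R, the kinetic energy at speed v is ½(1+k)Mv² = (7/10)Mv².
Energy conservation from release (height h) to the top (height 2r): Mgh = Mg(2r) + (7/10)M·gr.
Thus h_min = 2r + (1+k)r/2 = r(2 + 1.4/2) = 0.686 × 2.7 ≈ 1.85 m.

h_min ≈ 1.85 m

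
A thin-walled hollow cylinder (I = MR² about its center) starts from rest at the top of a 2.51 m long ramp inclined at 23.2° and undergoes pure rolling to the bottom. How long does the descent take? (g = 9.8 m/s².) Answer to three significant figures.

The moment of inertia is MR², giving k ≡ I/(MR²) = 1.
Translational: Mg sinθ − f = Ma. Rotational about the CM: fR = Iα = kMRa, so f = kMa.
Hence a = g sinθ/(1+k) = 9.8×sin23.2°/2 = 1.93 m/s².
With constant a from rest, t = √(2L/a) = √(2·2.51/1.93) ≈ 1.61 s.

t ≈ 1.61 s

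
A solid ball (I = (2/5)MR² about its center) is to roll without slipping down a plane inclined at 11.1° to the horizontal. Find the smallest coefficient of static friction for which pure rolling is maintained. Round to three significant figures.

μ_min ≈ 0.0561

With I = (2/5)MR², the ratio k = I/(MR²) is 0.4.
Along the incline Mg sinθ − f = Ma, and torque about the center fR = Iα = kMR²(a/R) gives f = kMa.
These give a = g sinθ/(1+k) and the required friction f = kMg sinθ/(1+k).
The normal force is N = Mg cosθ, so μ_min = f/N = k tanθ/(1+k).
μ_min = 0.4 × tan11.1° / 1.4 ≈ 0.0561.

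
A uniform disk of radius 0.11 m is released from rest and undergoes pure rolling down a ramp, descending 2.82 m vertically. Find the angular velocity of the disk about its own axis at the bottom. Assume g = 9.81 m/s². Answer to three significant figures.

Here I = (1/2)MR², so the shape factor k = I/(MR²) = 0.5.
Since it rolls without slipping, ω = v/R and KE = ½Mv² + ½Iω² = ½(1+k)Mv² = (3/4)Mv².
Energy conservation Mgh = ½(1+k)Mv² gives v = √(2gh/(1+k)) = √(2 × 9.81 × 2.82 / 1.5) = 6.073 m/s.
Then ω = v/R = 6.073 / 0.11 ≈ 55.2 rad/s.

ω ≈ 55.2 rad/s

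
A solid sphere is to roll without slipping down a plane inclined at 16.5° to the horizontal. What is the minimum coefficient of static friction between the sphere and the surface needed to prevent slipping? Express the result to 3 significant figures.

With I = (2/5)MR², the ratio k = I/(MR²) is 0.4.
Translational: Mg sinθ − f = Ma. Rotational about the CM: fR = Iα = kMRa, so f = kMa.
These give a = g sinθ/(1+k) and the required friction f = kMg sinθ/(1+k).
With N = Mg cosθ, the no-slip condition f ≤ μN gives μ_min = f/N = k tanθ/(1+k).
μ_min = 0.4 × tan16.5° / 1.4 ≈ 0.0846.

μ_min ≈ 0.0846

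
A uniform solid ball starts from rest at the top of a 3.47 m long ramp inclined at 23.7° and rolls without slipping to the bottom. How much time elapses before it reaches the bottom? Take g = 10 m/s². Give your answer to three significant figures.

The moment of inertia is (2/5)MR², giving k ≡ I/(MR²) = 0.4.
Translational: Mg sinθ − f = Ma. Rotational about the CM: fR = Iα = kMRa, so f = kMa.
Hence a = g sinθ/(1+k) = 10×sin23.7°/1.4 = 2.871 m/s².
With constant a from rest, t = √(2L/a) = √(2·3.47/2.871) ≈ 1.55 s.

t ≈ 1.55 s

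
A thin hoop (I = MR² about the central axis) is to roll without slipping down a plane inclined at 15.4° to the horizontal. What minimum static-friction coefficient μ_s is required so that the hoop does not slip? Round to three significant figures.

For this body I = MR², i.e. k = I/(MR²) = 1.
Newton's second law down the slope: Mg sinθ − f = Ma. The torque equation fR = Iα (with α = a/R) gives f = kMa.
These give a = g sinθ/(1+k) and the required friction f = kMg sinθ/(1+k).
With N = Mg cosθ, the no-slip condition f ≤ μN gives μ_min = f/N = k tanθ/(1+k).
μ_min = 1 × tan15.4° / 2 ≈ 0.138.

μ_min ≈ 0.138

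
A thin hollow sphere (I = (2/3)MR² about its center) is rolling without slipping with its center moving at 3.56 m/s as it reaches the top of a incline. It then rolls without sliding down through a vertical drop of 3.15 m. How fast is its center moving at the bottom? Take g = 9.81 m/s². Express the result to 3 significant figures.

v ≈ 7.05 m/s

The moment of inertia is (2/3)MR², giving k ≡ I/(MR²) = 2/3.
Pure rolling means v = ωR; then KE = ½Mv² + ½I(v/R)² = ½(1+k)Mv² = (5/6)Mv².
Energy conservation: (5/6)Mv₀² + Mgh = (5/6)Mv², so v² = v₀² + 2gh/(1+k).
v = √(3.56² + 2×9.81×3.15/1.667) = √49.76 ≈ 7.05 m/s.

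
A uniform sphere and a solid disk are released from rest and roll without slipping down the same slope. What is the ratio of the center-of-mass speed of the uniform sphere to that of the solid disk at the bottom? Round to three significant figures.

v_ratio ≈ 1.04

Each satisfies Mgh = ½(1+k)Mv² with k = I/(MR²), so v ∝ 1/√(1+k).
For the uniform sphere k = 0.4; for the solid disk k = 0.5.
v₁/v₂ = √((1+k₂)/(1+k₁)) = √(1.5/1.4) ≈ 1.04.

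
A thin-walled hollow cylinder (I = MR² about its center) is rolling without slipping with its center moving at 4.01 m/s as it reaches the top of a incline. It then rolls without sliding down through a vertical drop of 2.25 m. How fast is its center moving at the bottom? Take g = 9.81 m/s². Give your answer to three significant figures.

Here I = MR², so the shape factor k = I/(MR²) = 1.
Pure rolling means v = ωR; then KE = ½Mv² + ½I(v/R)² = ½(1+k)Mv² = Mv².
Energy conservation: Mv₀² + Mgh = Mv², so v² = v₀² + 2gh/(1+k).
v = √(4.01² + 2×9.81×2.25/2) = √38.15 ≈ 6.18 m/s.

v ≈ 6.18 m/s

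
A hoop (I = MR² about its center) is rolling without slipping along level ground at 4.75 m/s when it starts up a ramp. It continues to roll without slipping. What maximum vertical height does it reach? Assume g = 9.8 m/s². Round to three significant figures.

h ≈ 2.30 m

Here I = MR², so the shape factor k = I/(MR²) = 1.
Pure rolling means v = ωR; then KE = ½Mv² + ½I(v/R)² = ½(1+k)Mv² = Mv².
At the top the kinetic energy is zero, so Mv₀² = Mgh.
Thus h = (1+k)v₀²/(2g) = 2 × 4.75² / (2 × 9.8) ≈ 2.30 m.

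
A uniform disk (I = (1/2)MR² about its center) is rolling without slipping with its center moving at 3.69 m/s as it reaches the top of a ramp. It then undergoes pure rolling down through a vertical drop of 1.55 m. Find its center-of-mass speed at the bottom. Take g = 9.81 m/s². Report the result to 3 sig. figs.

Here I = (1/2)MR², so the shape factor k = I/(MR²) = 0.5.
Rolling without slipping gives ω = v/R, so the total kinetic energy is ½Mv² + ½Iω² = ½(1+k)Mv² = (3/4)Mv².
Energy conservation: (3/4)Mv₀² + Mgh = (3/4)Mv², so v² = v₀² + 2gh/(1+k).
v = √(3.69² + 2×9.81×1.55/1.5) = √33.89 ≈ 5.82 m/s.

v ≈ 5.82 m/s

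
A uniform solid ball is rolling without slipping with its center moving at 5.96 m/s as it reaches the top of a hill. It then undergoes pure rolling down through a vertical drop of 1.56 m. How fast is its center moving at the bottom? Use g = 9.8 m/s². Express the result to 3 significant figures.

Here I = (2/5)MR², so the shape factor k = I/(MR²) = 0.4.
Since it rolls without slipping, ω = v/R and KE = ½Mv² + ½Iω² = ½(1+k)Mv² = (7/10)Mv².
Energy conservation: (7/10)Mv₀² + Mgh = (7/10)Mv², so v² = v₀² + 2gh/(1+k).
v = √(5.96² + 2×9.8×1.56/1.4) = √57.36 ≈ 7.57 m/s.

v ≈ 7.57 m/s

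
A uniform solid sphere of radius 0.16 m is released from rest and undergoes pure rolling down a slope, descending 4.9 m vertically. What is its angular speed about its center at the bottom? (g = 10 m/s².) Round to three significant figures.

With I = (2/5)MR², the ratio k = I/(MR²) is 0.4.
Pure rolling means v = ωR; then KE = ½Mv² + ½I(v/R)² = ½(1+k)Mv² = (7/10)Mv².
Energy conservation Mgh = ½(1+k)Mv² gives v = √(2gh/(1+k)) = √(2 × 10 × 4.9 / 1.4) = 8.367 m/s.
The angular speed follows from ω = v/R = 8.367/0.16 ≈ 52.3 rad/s.

ω ≈ 52.3 rad/s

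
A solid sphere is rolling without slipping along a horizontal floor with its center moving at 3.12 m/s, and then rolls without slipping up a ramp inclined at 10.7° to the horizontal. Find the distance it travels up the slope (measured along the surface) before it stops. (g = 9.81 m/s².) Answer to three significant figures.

Here I = (2/5)MR², so the shape factor k = I/(MR²) = 0.4.
Pure rolling means v = ωR; then KE = ½Mv² + ½I(v/R)² = ½(1+k)Mv² = (7/10)Mv².
Setting this equal to Mgh gives the vertical rise h = (1+k)v₀²/(2g) = 1.4×3.12²/(2×9.81) = 0.6946 m.
Along the incline, d = h/sinθ = 0.6946/sin10.7° ≈ 3.74 m.

d ≈ 3.74 m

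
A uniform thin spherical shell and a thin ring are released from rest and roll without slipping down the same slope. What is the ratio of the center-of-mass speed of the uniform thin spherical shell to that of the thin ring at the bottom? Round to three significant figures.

v_ratio ≈ 1.10

Each satisfies Mgh = ½(1+k)Mv² with k = I/(MR²), so v ∝ 1/√(1+k).
For the uniform thin spherical shell k = 2/3; for the thin ring k = 1.
v₁/v₂ = √((1+k₂)/(1+k₁)) = √(2/1.667) ≈ 1.10.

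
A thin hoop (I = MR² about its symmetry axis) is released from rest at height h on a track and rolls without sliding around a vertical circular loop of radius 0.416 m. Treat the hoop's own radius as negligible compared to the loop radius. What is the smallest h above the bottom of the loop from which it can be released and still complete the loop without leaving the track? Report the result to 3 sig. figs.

For this body I = MR², i.e. k = I/(MR²) = 1.
At the top, contact is just lost when gravity alone supplies the centripetal force: Mg = Mv_top²/r, i.e. v_top² = gr.
With ω = v/R, the kinetic energy at speed v is ½(1+k)Mv² = Mv².
Energy conservation from release (height h) to the top (height 2r): Mgh = Mg(2r) + M·gr.
Thus h_min = 2r + (1+k)r/2 = r(2 + 2/2) = 0.416 × 3 ≈ 1.25 m.

h_min ≈ 1.25 m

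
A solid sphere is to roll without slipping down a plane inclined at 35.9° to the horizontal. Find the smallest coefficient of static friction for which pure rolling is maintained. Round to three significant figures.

With I = (2/5)MR², the ratio k = I/(MR²) is 0.4.
Translational: Mg sinθ − f = Ma. Rotational about the CM: fR = Iα = kMRa, so f = kMa.
These give a = g sinθ/(1+k) and the required friction f = kMg sinθ/(1+k).
The normal force is N = Mg cosθ, so μ_min = f/N = k tanθ/(1+k).
μ_min = 0.4 × tan35.9° / 1.4 ≈ 0.207.

μ_min ≈ 0.207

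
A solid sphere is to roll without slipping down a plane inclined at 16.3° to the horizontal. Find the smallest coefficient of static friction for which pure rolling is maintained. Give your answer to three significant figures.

μ_min ≈ 0.0835

For this body I = (2/5)MR², i.e. k = I/(MR²) = 0.4.
Along the incline Mg sinθ − f = Ma, and torque about the center fR = Iα = kMR²(a/R) gives f = kMa.
These give a = g sinθ/(1+k) and the required friction f = kMg sinθ/(1+k).
With N = Mg cosθ, the no-slip condition f ≤ μN gives μ_min = f/N = k tanθ/(1+k).
μ_min = 0.4 × tan16.3° / 1.4 ≈ 0.0835.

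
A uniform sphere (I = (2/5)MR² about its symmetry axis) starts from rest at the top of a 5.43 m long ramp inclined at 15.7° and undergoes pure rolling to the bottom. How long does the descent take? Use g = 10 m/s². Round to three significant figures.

t ≈ 2.37 s

With I = (2/5)MR², the ratio k = I/(MR²) is 0.4.
Newton's second law down the slope: Mg sinθ − f = Ma. The torque equation fR = Iα (with α = a/R) gives f = kMa.
Hence a = g sinθ/(1+k) = 10×sin15.7°/1.4 = 1.933 m/s².
Starting from rest, L = ½at², so t = √(2L/a) = √(2×5.43/1.933) ≈ 2.37 s.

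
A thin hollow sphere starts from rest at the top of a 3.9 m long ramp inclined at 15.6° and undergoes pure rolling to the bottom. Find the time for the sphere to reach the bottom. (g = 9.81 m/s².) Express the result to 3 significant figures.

With I = (2/3)MR², the ratio k = I/(MR²) is 2/3.
Along the incline Mg sinθ − f = Ma, and torque about the center fR = Iα = kMR²(a/R) gives f = kMa.
Hence a = g sinθ/(1+k) = 9.81×sin15.6°/1.667 = 1.583 m/s².
With constant a from rest, t = √(2L/a) = √(2·3.9/1.583) ≈ 2.22 s.

t ≈ 2.22 s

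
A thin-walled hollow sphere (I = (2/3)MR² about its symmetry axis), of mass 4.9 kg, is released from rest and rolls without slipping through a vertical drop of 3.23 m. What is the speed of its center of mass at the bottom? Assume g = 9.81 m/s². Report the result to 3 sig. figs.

v ≈ 6.17 m/s

For this body I = (2/3)MR², i.e. k = I/(MR²) = 2/3.
Pure rolling means v = ωR; then KE = ½Mv² + ½I(v/R)² = ½(1+k)Mv² = (5/6)Mv².
Energy conservation: Mgh = (5/6)Mv², so v = √(2gh/(1+k)) = √(2 × 9.81 × 3.23 / 1.667) ≈ 6.17 m/s.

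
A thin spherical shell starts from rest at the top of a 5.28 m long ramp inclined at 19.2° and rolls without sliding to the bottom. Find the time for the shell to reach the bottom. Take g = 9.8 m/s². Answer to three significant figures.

t ≈ 2.34 s

Here I = (2/3)MR², so the shape factor k = I/(MR²) = 2/3.
Newton's second law down the slope: Mg sinθ − f = Ma. The torque equation fR = Iα (with α = a/R) gives f = kMa.
Hence a = g sinθ/(1+k) = 9.8×sin19.2°/1.667 = 1.934 m/s².
Starting from rest, L = ½at², so t = √(2L/a) = √(2×5.28/1.934) ≈ 2.34 s.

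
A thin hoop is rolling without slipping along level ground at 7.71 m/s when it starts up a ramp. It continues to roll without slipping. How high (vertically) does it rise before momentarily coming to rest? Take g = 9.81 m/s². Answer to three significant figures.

h ≈ 6.06 m

For this body I = MR², i.e. k = I/(MR²) = 1.
Rolling without slipping gives ω = v/R, so the total kinetic energy is ½Mv² + ½Iω² = ½(1+k)Mv² = Mv².
All of this converts to potential energy at the highest point: Mv₀² = Mgh.
Thus h = (1+k)v₀²/(2g) = 2 × 7.71² / (2 × 9.81) ≈ 6.06 m.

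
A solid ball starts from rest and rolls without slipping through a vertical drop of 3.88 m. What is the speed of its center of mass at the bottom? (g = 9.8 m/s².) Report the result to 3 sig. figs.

v ≈ 7.37 m/s

Here I = (2/5)MR², so the shape factor k = I/(MR²) = 0.4.
The rolling condition ω = v/R makes the rotational term ½I(v/R)² = ½kMv², so KE_total = ½(1+k)Mv² = (7/10)Mv².
Setting Mgh = (7/10)Mv² gives v = √(2gh/(1+k)) = √(2·9.8·3.88/1.4) ≈ 7.37 m/s.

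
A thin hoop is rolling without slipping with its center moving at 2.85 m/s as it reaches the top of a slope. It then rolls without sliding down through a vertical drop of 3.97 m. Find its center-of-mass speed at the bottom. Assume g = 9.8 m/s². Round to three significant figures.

v ≈ 6.86 m/s

The moment of inertia is MR², giving k ≡ I/(MR²) = 1.
The rolling condition ω = v/R makes the rotational term ½I(v/R)² = ½kMv², so KE_total = ½(1+k)Mv² = Mv².
Energy conservation: Mv₀² + Mgh = Mv², so v² = v₀² + 2gh/(1+k).
v = √(2.85² + 2×9.8×3.97/2) = √47.03 ≈ 6.86 m/s.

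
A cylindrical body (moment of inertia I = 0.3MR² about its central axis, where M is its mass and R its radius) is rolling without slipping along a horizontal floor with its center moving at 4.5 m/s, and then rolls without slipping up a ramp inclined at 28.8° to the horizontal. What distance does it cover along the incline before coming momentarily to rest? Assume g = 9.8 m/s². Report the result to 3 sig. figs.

d ≈ 2.79 m

With I = 0.3MR², the ratio k = I/(MR²) is 0.3.
Pure rolling means v = ωR; then KE = ½Mv² + ½I(v/R)² = ½(1+k)Mv² = (13/20)Mv².
Setting this equal to Mgh gives the vertical rise h = (1+k)v₀²/(2g) = 1.3×4.5²/(2×9.8) = 1.343 m.
Along the incline, d = h/sinθ = 1.343/sin28.8° ≈ 2.79 m.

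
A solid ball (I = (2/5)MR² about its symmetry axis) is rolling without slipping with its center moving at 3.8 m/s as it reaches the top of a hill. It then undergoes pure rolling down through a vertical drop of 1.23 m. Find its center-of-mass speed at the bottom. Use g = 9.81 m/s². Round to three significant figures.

For this body I = (2/5)MR², i.e. k = I/(MR²) = 0.4.
The rolling condition ω = v/R makes the rotational term ½I(v/R)² = ½kMv², so KE_total = ½(1+k)Mv² = (7/10)Mv².
Conserving energy between top and bottom: (7/10)Mv² = (7/10)Mv₀² + Mgh, hence v² = v₀² + 2gh/(1+k).
v = √(3.8² + 2×9.81×1.23/1.4) = √31.68 ≈ 5.63 m/s.

v ≈ 5.63 m/s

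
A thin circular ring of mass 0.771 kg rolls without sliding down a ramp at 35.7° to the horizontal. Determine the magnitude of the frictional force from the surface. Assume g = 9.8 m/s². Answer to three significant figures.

With I = MR², the ratio k = I/(MR²) is 1.
Along the incline Mg sinθ − f = Ma, and torque about the center fR = Iα = kMR²(a/R) gives f = kMa.
Combining, a = g sinθ/(1+k) and f = kMa = kMg sinθ/(1+k).
f = 1 × 0.771 × 9.8 × sin35.7° / 2 ≈ 2.20 N.

f ≈ 2.20 N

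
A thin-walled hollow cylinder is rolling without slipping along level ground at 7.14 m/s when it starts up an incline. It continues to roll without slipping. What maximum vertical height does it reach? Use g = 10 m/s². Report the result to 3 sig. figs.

h ≈ 5.10 m

Here I = MR², so the shape factor k = I/(MR²) = 1.
Since it rolls without slipping, ω = v/R and KE = ½Mv² + ½Iω² = ½(1+k)Mv² = Mv².
At the top the kinetic energy is zero, so Mv₀² = Mgh.
Thus h = (1+k)v₀²/(2g) = 2 × 7.14² / (2 × 10) ≈ 5.10 m.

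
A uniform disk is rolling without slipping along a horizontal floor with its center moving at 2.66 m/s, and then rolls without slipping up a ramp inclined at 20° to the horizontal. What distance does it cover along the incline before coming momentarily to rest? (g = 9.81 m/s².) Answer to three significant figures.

Here I = (1/2)MR², so the shape factor k = I/(MR²) = 0.5.
Since it rolls without slipping, ω = v/R and KE = ½Mv² + ½Iω² = ½(1+k)Mv² = (3/4)Mv².
Setting this equal to Mgh gives the vertical rise h = (1+k)v₀²/(2g) = 1.5×2.66²/(2×9.81) = 0.5409 m.
Along the incline, d = h/sinθ = 0.5409/sin20° ≈ 1.58 m.

d ≈ 1.58 m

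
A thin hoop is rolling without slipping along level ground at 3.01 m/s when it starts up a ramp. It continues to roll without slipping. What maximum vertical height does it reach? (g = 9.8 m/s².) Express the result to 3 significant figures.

h ≈ 0.925 m

With I = MR², the ratio k = I/(MR²) is 1.
Rolling without slipping gives ω = v/R, so the total kinetic energy is ½Mv² + ½Iω² = ½(1+k)Mv² = Mv².
All of this converts to potential energy at the highest point: Mv₀² = Mgh.
Thus h = (1+k)v₀²/(2g) = 2 × 3.01² / (2 × 9.8) ≈ 0.925 m.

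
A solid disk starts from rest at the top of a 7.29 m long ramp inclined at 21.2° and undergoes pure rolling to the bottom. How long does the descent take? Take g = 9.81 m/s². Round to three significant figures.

t ≈ 2.48 s

The moment of inertia is (1/2)MR², giving k ≡ I/(MR²) = 0.5.
Translational: Mg sinθ − f = Ma. Rotational about the CM: fR = Iα = kMRa, so f = kMa.
Hence a = g sinθ/(1+k) = 9.81×sin21.2°/1.5 = 2.365 m/s².
Starting from rest, L = ½at², so t = √(2L/a) = √(2×7.29/2.365) ≈ 2.48 s.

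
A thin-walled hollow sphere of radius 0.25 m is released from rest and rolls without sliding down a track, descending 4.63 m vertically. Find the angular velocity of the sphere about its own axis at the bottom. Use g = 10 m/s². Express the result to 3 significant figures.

For this body I = (2/3)MR², i.e. k = I/(MR²) = 2/3.
Since it rolls without slipping, ω = v/R and KE = ½Mv² + ½Iω² = ½(1+k)Mv² = (5/6)Mv².
Energy conservation Mgh = ½(1+k)Mv² gives v = √(2gh/(1+k)) = √(2 × 10 × 4.63 / 1.667) = 7.454 m/s.
Then ω = v/R = 7.454 / 0.25 ≈ 29.8 rad/s.

ω ≈ 29.8 rad/s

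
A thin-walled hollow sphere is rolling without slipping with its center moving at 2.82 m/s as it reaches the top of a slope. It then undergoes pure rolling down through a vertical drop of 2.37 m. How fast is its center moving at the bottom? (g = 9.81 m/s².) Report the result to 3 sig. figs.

The moment of inertia is (2/3)MR², giving k ≡ I/(MR²) = 2/3.
The rolling condition ω = v/R makes the rotational term ½I(v/R)² = ½kMv², so KE_total = ½(1+k)Mv² = (5/6)Mv².
Conserving energy between top and bottom: (5/6)Mv² = (5/6)Mv₀² + Mgh, hence v² = v₀² + 2gh/(1+k).
v = √(2.82² + 2×9.81×2.37/1.667) = √35.85 ≈ 5.99 m/s.

v ≈ 5.99 m/s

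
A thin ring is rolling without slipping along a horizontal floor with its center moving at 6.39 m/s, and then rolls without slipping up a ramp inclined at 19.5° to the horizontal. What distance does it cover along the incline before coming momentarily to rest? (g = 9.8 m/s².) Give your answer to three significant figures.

d ≈ 12.5 m

With I = MR², the ratio k = I/(MR²) is 1.
Pure rolling means v = ωR; then KE = ½Mv² + ½I(v/R)² = ½(1+k)Mv² = Mv².
Setting this equal to Mgh gives the vertical rise h = (1+k)v₀²/(2g) = 2×6.39²/(2×9.8) = 4.167 m.
The distance along the slope is d = h/sinθ = 4.167/sin19.5° ≈ 12.5 m.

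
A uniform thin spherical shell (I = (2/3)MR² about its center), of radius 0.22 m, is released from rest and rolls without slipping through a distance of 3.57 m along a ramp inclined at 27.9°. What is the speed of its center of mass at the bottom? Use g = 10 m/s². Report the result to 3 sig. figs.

v ≈ 4.48 m/s

For this body I = (2/3)MR², i.e. k = I/(MR²) = 2/3.
The rolling condition ω = v/R makes the rotational term ½I(v/R)² = ½kMv², so KE_total = ½(1+k)Mv² = (5/6)Mv².
The vertical drop is h = L sinθ = 3.57 × sin27.9° = 1.671 m.
Energy conservation: Mgh = (5/6)Mv², so v = √(2gh/(1+k)) = √(2 × 10 × 1.671 / 1.667) ≈ 4.48 m/s.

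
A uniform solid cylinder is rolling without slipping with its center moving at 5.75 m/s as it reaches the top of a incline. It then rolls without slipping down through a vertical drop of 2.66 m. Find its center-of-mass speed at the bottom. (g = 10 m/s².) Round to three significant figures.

v ≈ 8.28 m/s

For this body I = (1/2)MR², i.e. k = I/(MR²) = 0.5.
Pure rolling means v = ωR; then KE = ½Mv² + ½I(v/R)² = ½(1+k)Mv² = (3/4)Mv².
Energy conservation: (3/4)Mv₀² + Mgh = (3/4)Mv², so v² = v₀² + 2gh/(1+k).
v = √(5.75² + 2×10×2.66/1.5) = √68.53 ≈ 8.28 m/s.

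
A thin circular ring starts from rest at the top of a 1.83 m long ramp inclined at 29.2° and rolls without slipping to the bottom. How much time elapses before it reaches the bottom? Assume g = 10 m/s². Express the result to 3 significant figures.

t ≈ 1.22 s

The moment of inertia is MR², giving k ≡ I/(MR²) = 1.
Along the incline Mg sinθ − f = Ma, and torque about the center fR = Iα = kMR²(a/R) gives f = kMa.
Hence a = g sinθ/(1+k) = 10×sin29.2°/2 = 2.439 m/s².
Starting from rest, L = ½at², so t = √(2L/a) = √(2×1.83/2.439) ≈ 1.22 s.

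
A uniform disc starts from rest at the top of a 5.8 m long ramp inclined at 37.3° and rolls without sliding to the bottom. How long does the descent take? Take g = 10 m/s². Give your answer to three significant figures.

t ≈ 1.69 s

For this body I = (1/2)MR², i.e. k = I/(MR²) = 0.5.
Newton's second law down the slope: Mg sinθ − f = Ma. The torque equation fR = Iα (with α = a/R) gives f = kMa.
Hence a = g sinθ/(1+k) = 10×sin37.3°/1.5 = 4.04 m/s².
With constant a from rest, t = √(2L/a) = √(2·5.8/4.04) ≈ 1.69 s.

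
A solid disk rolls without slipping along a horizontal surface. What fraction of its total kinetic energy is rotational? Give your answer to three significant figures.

fraction ≈ 0.333

For this body I = (1/2)MR², i.e. k = I/(MR²) = 0.5.
With ω = v/R, KE_trans = ½Mv² and KE_rot = ½Iω² = ½kMv², so KE_total = ½(1+k)Mv².
The rotational fraction is therefore k/(1+k) = 0.5/1.5 ≈ 0.333.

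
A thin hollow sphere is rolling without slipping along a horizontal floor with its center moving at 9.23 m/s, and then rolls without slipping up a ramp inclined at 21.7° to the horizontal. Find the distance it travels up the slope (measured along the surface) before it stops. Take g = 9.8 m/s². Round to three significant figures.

d ≈ 19.6 m

For this body I = (2/3)MR², i.e. k = I/(MR²) = 2/3.
The rolling condition ω = v/R makes the rotational term ½I(v/R)² = ½kMv², so KE_total = ½(1+k)Mv² = (5/6)Mv².
Setting this equal to Mgh gives the vertical rise h = (1+k)v₀²/(2g) = 1.667×9.23²/(2×9.8) = 7.244 m.
Along the incline, d = h/sinθ = 7.244/sin21.7° ≈ 19.6 m.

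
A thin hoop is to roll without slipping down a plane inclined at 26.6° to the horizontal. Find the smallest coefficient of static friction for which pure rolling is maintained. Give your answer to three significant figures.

With I = MR², the ratio k = I/(MR²) is 1.
Along the incline Mg sinθ − f = Ma, and torque about the center fR = Iα = kMR²(a/R) gives f = kMa.
These give a = g sinθ/(1+k) and the required friction f = kMg sinθ/(1+k).
The normal force is N = Mg cosθ, so μ_min = f/N = k tanθ/(1+k).
μ_min = 1 × tan26.6° / 2 ≈ 0.250.

μ_min ≈ 0.250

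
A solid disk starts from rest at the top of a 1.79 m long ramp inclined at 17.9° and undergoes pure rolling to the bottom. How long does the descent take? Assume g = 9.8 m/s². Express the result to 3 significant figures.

t ≈ 1.34 s

For this body I = (1/2)MR², i.e. k = I/(MR²) = 0.5.
Translational: Mg sinθ − f = Ma. Rotational about the CM: fR = Iα = kMRa, so f = kMa.
Hence a = g sinθ/(1+k) = 9.8×sin17.9°/1.5 = 2.008 m/s².
With constant a from rest, t = √(2L/a) = √(2·1.79/2.008) ≈ 1.34 s.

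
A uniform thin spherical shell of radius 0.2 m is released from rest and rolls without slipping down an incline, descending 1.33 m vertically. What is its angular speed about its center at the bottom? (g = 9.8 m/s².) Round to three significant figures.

With I = (2/3)MR², the ratio k = I/(MR²) is 2/3.
Pure rolling means v = ωR; then KE = ½Mv² + ½I(v/R)² = ½(1+k)Mv² = (5/6)Mv².
Energy conservation Mgh = ½(1+k)Mv² gives v = √(2gh/(1+k)) = √(2 × 9.8 × 1.33 / 1.667) = 3.955 m/s.
The angular speed follows from ω = v/R = 3.955/0.2 ≈ 19.8 rad/s.

ω ≈ 19.8 rad/s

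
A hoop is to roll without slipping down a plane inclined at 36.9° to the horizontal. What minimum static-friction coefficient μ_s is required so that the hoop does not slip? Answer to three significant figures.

For this body I = MR², i.e. k = I/(MR²) = 1.
Translational: Mg sinθ − f = Ma. Rotational about the CM: fR = Iα = kMRa, so f = kMa.
These give a = g sinθ/(1+k) and the required friction f = kMg sinθ/(1+k).
The normal force is N = Mg cosθ, so μ_min = f/N = k tanθ/(1+k).
μ_min = 1 × tan36.9° / 2 ≈ 0.375.

μ_min ≈ 0.375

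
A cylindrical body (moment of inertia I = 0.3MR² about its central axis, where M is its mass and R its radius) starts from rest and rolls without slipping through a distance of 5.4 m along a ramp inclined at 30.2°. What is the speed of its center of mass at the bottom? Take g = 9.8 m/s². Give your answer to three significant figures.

v ≈ 6.40 m/s

For this body I = 0.3MR², i.e. k = I/(MR²) = 0.3.
Since it rolls without slipping, ω = v/R and KE = ½Mv² + ½Iω² = ½(1+k)Mv² = (13/20)Mv².
The vertical drop is h = L sinθ = 5.4 × sin30.2° = 2.716 m.
Energy conservation: Mgh = (13/20)Mv², so v = √(2gh/(1+k)) = √(2 × 9.8 × 2.716 / 1.3) ≈ 6.40 m/s.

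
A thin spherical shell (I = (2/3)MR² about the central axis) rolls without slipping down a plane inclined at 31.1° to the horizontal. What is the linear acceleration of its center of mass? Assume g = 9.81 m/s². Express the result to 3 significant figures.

a ≈ 3.04 m/s²

With I = (2/3)MR², the ratio k = I/(MR²) is 2/3.
Along the incline Mg sinθ − f = Ma, and torque about the center fR = Iα = kMR²(a/R) gives f = kMa.
Eliminating f: Mg sinθ = (1+k)Ma, so a = g sinθ/(1+k) = 9.81 × sin31.1° / 1.667 ≈ 3.04 m/s².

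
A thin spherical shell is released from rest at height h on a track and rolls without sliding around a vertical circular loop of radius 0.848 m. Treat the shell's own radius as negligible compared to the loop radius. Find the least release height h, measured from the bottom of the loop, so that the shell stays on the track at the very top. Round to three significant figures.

With I = (2/3)MR², the ratio k = I/(MR²) is 2/3.
At the top of the loop, the minimum-contact condition is Mg = Mv_top²/r, so v_top² = gr.
With ω = v/R, the kinetic energy at speed v is ½(1+k)Mv² = (5/6)Mv².
Energy conservation from release (height h) to the top (height 2r): Mgh = Mg(2r) + (5/6)M·gr.
Thus h_min = 2r + (1+k)r/2 = r(2 + 1.667/2) = 0.848 × 2.833 ≈ 2.40 m.

h_min ≈ 2.40 m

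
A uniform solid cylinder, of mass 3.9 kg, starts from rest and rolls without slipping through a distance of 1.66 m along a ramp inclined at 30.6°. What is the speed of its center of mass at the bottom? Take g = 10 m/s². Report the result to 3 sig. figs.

v ≈ 3.36 m/s

For this body I = (1/2)MR², i.e. k = I/(MR²) = 0.5.
Pure rolling means v = ωR; then KE = ½Mv² + ½I(v/R)² = ½(1+k)Mv² = (3/4)Mv².
The vertical drop is h = L sinθ = 1.66 × sin30.6° = 0.845 m.
Energy conservation: Mgh = (3/4)Mv², so v = √(2gh/(1+k)) = √(2 × 10 × 0.845 / 1.5) ≈ 3.36 m/s.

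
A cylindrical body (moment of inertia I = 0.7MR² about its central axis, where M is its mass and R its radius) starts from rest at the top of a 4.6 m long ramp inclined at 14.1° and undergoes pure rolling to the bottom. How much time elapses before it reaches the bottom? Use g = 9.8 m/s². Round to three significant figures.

t ≈ 2.56 s

For this body I = 0.7MR², i.e. k = I/(MR²) = 0.7.
Along the incline Mg sinθ − f = Ma, and torque about the center fR = Iα = kMR²(a/R) gives f = kMa.
Hence a = g sinθ/(1+k) = 9.8×sin14.1°/1.7 = 1.404 m/s².
Starting from rest, L = ½at², so t = √(2L/a) = √(2×4.6/1.404) ≈ 2.56 s.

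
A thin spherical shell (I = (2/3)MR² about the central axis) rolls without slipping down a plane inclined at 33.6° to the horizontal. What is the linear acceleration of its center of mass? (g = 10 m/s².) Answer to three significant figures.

Here I = (2/3)MR², so the shape factor k = I/(MR²) = 2/3.
Newton's second law down the slope: Mg sinθ − f = Ma. The torque equation fR = Iα (with α = a/R) gives f = kMa.
Eliminating f: Mg sinθ = (1+k)Ma, so a = g sinθ/(1+k) = 10 × sin33.6° / 1.667 ≈ 3.32 m/s².

a ≈ 3.32 m/s²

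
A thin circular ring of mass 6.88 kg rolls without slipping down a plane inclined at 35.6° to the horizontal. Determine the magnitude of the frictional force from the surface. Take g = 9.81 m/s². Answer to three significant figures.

For this body I = MR², i.e. k = I/(MR²) = 1.
Newton's second law down the slope: Mg sinθ − f = Ma. The torque equation fR = Iα (with α = a/R) gives f = kMa.
Combining, a = g sinθ/(1+k) and f = kMa = kMg sinθ/(1+k).
f = 1 × 6.88 × 9.81 × sin35.6° / 2 ≈ 19.6 N.

f ≈ 19.6 N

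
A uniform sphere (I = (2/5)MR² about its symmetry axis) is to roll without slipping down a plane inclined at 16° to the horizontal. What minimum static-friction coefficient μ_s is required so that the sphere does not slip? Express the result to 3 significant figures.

With I = (2/5)MR², the ratio k = I/(MR²) is 0.4.
Translational: Mg sinθ − f = Ma. Rotational about the CM: fR = Iα = kMRa, so f = kMa.
These give a = g sinθ/(1+k) and the required friction f = kMg sinθ/(1+k).
The normal force is N = Mg cosθ, so μ_min = f/N = k tanθ/(1+k).
μ_min = 0.4 × tan16° / 1.4 ≈ 0.0819.

μ_min ≈ 0.0819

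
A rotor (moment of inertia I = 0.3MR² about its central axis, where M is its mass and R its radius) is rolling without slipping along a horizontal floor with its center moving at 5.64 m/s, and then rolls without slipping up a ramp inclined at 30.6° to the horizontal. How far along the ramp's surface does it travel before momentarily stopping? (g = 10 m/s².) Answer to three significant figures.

The moment of inertia is 0.3MR², giving k ≡ I/(MR²) = 0.3.
Pure rolling means v = ωR; then KE = ½Mv² + ½I(v/R)² = ½(1+k)Mv² = (13/20)Mv².
Setting this equal to Mgh gives the vertical rise h = (1+k)v₀²/(2g) = 1.3×5.64²/(2×10) = 2.068 m.
Along the incline, d = h/sinθ = 2.068/sin30.6° ≈ 4.06 m.

d ≈ 4.06 m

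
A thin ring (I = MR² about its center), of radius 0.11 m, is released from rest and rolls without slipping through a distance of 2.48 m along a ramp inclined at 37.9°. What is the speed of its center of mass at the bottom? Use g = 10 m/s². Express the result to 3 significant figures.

v ≈ 3.90 m/s

With I = MR², the ratio k = I/(MR²) is 1.
Rolling without slipping gives ω = v/R, so the total kinetic energy is ½Mv² + ½Iω² = ½(1+k)Mv² = Mv².
The vertical drop is h = L sinθ = 2.48 × sin37.9° = 1.523 m.
Setting Mgh = Mv² gives v = √(2gh/(1+k)) = √(2·10·1.523/2) ≈ 3.90 m/s.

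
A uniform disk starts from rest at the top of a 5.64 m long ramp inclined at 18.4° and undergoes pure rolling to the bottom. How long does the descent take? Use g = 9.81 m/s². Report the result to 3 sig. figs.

Here I = (1/2)MR², so the shape factor k = I/(MR²) = 0.5.
Along the incline Mg sinθ − f = Ma, and torque about the center fR = Iα = kMR²(a/R) gives f = kMa.
Hence a = g sinθ/(1+k) = 9.81×sin18.4°/1.5 = 2.064 m/s².
Starting from rest, L = ½at², so t = √(2L/a) = √(2×5.64/2.064) ≈ 2.34 s.

t ≈ 2.34 s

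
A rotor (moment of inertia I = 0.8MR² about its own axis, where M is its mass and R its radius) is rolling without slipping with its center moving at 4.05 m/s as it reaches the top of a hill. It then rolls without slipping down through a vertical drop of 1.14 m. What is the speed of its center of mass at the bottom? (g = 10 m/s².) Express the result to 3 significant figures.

v ≈ 5.39 m/s

With I = 0.8MR², the ratio k = I/(MR²) is 0.8.
The rolling condition ω = v/R makes the rotational term ½I(v/R)² = ½kMv², so KE_total = ½(1+k)Mv² = (9/10)Mv².
Conserving energy between top and bottom: (9/10)Mv² = (9/10)Mv₀² + Mgh, hence v² = v₀² + 2gh/(1+k).
v = √(4.05² + 2×10×1.14/1.8) = √29.07 ≈ 5.39 m/s.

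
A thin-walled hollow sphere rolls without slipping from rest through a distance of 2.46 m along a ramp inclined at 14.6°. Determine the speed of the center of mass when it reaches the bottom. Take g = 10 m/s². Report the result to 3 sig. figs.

v ≈ 2.73 m/s

Here I = (2/3)MR², so the shape factor k = I/(MR²) = 2/3.
Pure rolling means v = ωR; then KE = ½Mv² + ½I(v/R)² = ½(1+k)Mv² = (5/6)Mv².
The vertical drop is h = L sinθ = 2.46 × sin14.6° = 0.6201 m.
Setting Mgh = (5/6)Mv² gives v = √(2gh/(1+k)) = √(2·10·0.6201/1.667) ≈ 2.73 m/s.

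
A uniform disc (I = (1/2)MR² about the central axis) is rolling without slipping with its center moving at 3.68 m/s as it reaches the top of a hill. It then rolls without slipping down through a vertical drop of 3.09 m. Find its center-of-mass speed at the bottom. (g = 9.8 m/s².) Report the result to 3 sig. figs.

The moment of inertia is (1/2)MR², giving k ≡ I/(MR²) = 0.5.
Pure rolling means v = ωR; then KE = ½Mv² + ½I(v/R)² = ½(1+k)Mv² = (3/4)Mv².
Energy conservation: (3/4)Mv₀² + Mgh = (3/4)Mv², so v² = v₀² + 2gh/(1+k).
v = √(3.68² + 2×9.8×3.09/1.5) = √53.92 ≈ 7.34 m/s.

v ≈ 7.34 m/s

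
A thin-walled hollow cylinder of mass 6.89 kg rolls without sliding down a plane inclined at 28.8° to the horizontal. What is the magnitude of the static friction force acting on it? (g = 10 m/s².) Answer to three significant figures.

Here I = MR², so the shape factor k = I/(MR²) = 1.
Translational: Mg sinθ − f = Ma. Rotational about the CM: fR = Iα = kMRa, so f = kMa.
Combining, a = g sinθ/(1+k) and f = kMa = kMg sinθ/(1+k).
f = 1 × 6.89 × 10 × sin28.8° / 2 ≈ 16.6 N.

f ≈ 16.6 N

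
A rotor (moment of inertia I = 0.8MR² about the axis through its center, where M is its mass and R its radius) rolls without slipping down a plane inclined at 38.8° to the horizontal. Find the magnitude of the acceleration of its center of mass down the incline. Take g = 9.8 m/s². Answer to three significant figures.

With I = 0.8MR², the ratio k = I/(MR²) is 0.8.
Newton's second law down the slope: Mg sinθ − f = Ma. The torque equation fR = Iα (with α = a/R) gives f = kMa.
Eliminating f: Mg sinθ = (1+k)Ma, so a = g sinθ/(1+k) = 9.8 × sin38.8° / 1.8 ≈ 3.41 m/s².

a ≈ 3.41 m/s²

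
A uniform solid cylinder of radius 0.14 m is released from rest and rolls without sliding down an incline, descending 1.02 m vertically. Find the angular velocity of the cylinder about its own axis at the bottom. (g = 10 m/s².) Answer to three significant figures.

The moment of inertia is (1/2)MR², giving k ≡ I/(MR²) = 0.5.
The rolling condition ω = v/R makes the rotational term ½I(v/R)² = ½kMv², so KE_total = ½(1+k)Mv² = (3/4)Mv².
Energy conservation Mgh = ½(1+k)Mv² gives v = √(2gh/(1+k)) = √(2 × 10 × 1.02 / 1.5) = 3.688 m/s.
The angular speed follows from ω = v/R = 3.688/0.14 ≈ 26.3 rad/s.

ω ≈ 26.3 rad/s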